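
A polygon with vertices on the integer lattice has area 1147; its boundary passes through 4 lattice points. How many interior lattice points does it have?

From Pick's theorem, I = A − B/2 + 1 = 1147 − 4/2 + 1 = 1146.

1146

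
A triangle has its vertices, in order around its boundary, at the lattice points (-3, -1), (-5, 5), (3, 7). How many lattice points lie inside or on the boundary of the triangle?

Using the shoelace formula, 2A = |((-3)·5 − (-5)·(-1)) + ((-5)·7 − 3·5) + (3·(-1) − (-3)·7)| = 52, so the area is 26.
Summing gcd(|Δx|,|Δy|) over the edges gives the boundary count: gcd(2,6) + gcd(8,2) + gcd(6,8) = 2+2+2 = 6.
Pick's theorem gives I = A − B/2 + 1 = 26 − 6/2 + 1 = 24, so the closed region contains I + B = 24 + 6 = 30 lattice points.

30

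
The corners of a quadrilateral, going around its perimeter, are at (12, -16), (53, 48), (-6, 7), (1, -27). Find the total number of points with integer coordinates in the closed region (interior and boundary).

The shoelace formula gives twice the area as |[12·48 − 53·(-16)] + [53·7 − (-6)·48] + [(-6)·(-27) − 1·7] + [1·(-16) − 12·(-27)]| = 2546, so the area is 1273.
Summing gcd(|Δx|,|Δy|) over the edges gives the boundary count: gcd(41,64) + gcd(59,41) + gcd(7,34) + gcd(11,11) = 1+1+1+11 = 14.
Pick's theorem gives I = A − B/2 + 1 = 1273 − 14/2 + 1 = 1267, so the closed region contains I + B = 1267 + 14 = 1281 lattice points.

1281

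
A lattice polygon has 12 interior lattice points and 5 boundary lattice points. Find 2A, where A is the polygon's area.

27

Pick's theorem states A = I + B/2 − 1, so A = 12 + 5/2 − 1 = 27/2.
Hence 2A = 27.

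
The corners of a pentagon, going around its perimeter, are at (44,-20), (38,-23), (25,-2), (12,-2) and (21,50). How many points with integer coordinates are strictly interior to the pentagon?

Using the shoelace formula, 2A = |[44·(-23) − 38·(-20)] + [38·(-2) − 25·(-23)] + [25·(-2) − 12·(-2)] + [12·50 − 21·(-2)] + [21·(-20) − 44·50]| = 1757, so the area is 878.5.
Along each edge there are gcd(|Δx|,|Δy|)+1 lattice points, so counting each shared vertex once the boundary has gcd(6,3) + gcd(13,21) + gcd(13,0) + gcd(9,52) + gcd(23,70) = 3+1+13+1+1 = 19.
Pick's theorem gives I = A − B/2 + 1 = 878.5 − 19/2 + 1 = 870.

870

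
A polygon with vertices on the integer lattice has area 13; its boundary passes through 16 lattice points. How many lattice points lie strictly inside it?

6

From Pick's theorem, I = A − B/2 + 1 = 13 − 16/2 + 1 = 6.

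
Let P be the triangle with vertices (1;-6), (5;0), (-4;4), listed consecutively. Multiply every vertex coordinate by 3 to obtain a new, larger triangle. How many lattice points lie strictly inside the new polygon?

Using the shoelace formula, 2A = |[1·0 − 5·(-6)] + [5·4 − (-4)·0] + [(-4)·(-6) − 1·4]| = 70, so the area is 35.
Along each edge there are gcd(|Δx|,|Δy|)+1 lattice points, so counting each shared vertex once the boundary has gcd(4,6) + gcd(9,4) + gcd(5,10) = 2+1+5 = 8.
Scaling by 3 multiplies the area by 3² = 9 (so the new area is 315) and multiplies the boundary lattice-point count by 3, giving 24.
By Pick's theorem, the interior count of the dilated polygon is 315 − 24/2 + 1 = 304.

304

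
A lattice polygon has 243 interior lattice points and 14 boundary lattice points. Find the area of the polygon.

Pick's theorem states A = I + B/2 − 1, so A = 243 + 14/2 − 1 = 249.

249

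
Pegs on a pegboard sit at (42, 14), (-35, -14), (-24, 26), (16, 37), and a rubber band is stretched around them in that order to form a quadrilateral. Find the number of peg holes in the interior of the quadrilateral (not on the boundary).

By the shoelace formula, twice the signed area is |[42·(-14) − (-35)·14] + [(-35)·26 − (-24)·(-14)] + [(-24)·37 − 16·26] + [16·14 − 42·37]| = 3978, so the area is 1989.
The number of boundary lattice points is Σ gcd(|Δx|,|Δy|) = gcd(77,28) + gcd(11,40) + gcd(40,11) + gcd(26,23) = 7+1+1+1 = 10.
Pick's theorem gives I = A − B/2 + 1 = 1989 − 10/2 + 1 = 1985.

1985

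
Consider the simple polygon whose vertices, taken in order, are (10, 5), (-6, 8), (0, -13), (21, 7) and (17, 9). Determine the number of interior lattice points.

Using the shoelace formula, 2A = |[10·8 − (-6)·5] + [(-6)·(-13) − 0·8] + [0·7 − 21·(-13)] + [21·9 − 17·7] + [17·5 − 10·9]| = 526, so the area is 263.
Along each edge there are gcd(|Δx|,|Δy|)+1 lattice points, so counting each shared vertex once the boundary has gcd(16,3) + gcd(6,21) + gcd(21,20) + gcd(4,2) + gcd(7,4) = 1+3+1+2+1 = 8.
By Pick's theorem A = I + B/2 − 1, so I = 263 − 8/2 + 1 = 260.

260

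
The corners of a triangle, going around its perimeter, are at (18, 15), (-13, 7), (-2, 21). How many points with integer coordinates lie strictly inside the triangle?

172

The shoelace formula gives twice the area as |[18·7 − (-13)·15] + [(-13)·21 − (-2)·7] + [(-2)·15 − 18·21]| = 346, so the area is 173.
Summing gcd(|Δx|,|Δy|) over the edges gives the boundary count: gcd(31,8) + gcd(11,14) + gcd(20,6) = 1+1+2 = 4.
By Pick's theorem A = I + B/2 − 1, so I = 173 − 4/2 + 1 = 172.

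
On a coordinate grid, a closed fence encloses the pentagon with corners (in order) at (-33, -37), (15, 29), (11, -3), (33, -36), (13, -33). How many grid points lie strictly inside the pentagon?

1616

By the shoelace formula, twice the signed area is |[(-33)·29 − 15·(-37)] + [15·(-3) − 11·29] + [11·(-36) − 33·(-3)] + [33·(-33) − 13·(-36)] + [13·(-37) − (-33)·(-33)]| = 3254, so the area is 1627.
Summing gcd(|Δx|,|Δy|) over the edges gives the boundary count: gcd(48,66) + gcd(4,32) + gcd(22,33) + gcd(20,3) + gcd(46,4) = 6+4+11+1+2 = 24.
By Pick's theorem A = I + B/2 − 1, so I = 1627 − 24/2 + 1 = 1616.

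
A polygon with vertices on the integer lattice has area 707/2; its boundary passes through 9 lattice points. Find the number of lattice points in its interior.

350

Pick's theorem A = I + B/2 − 1 rearranges to I = A − B/2 + 1 = 707/2 − 9/2 + 1 = 350.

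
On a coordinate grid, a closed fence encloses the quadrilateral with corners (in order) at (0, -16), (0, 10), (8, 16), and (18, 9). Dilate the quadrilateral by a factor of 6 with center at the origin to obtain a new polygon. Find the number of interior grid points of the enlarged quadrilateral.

10423

The shoelace formula gives twice the area as |[0·10 − 0·(-16)] + [0·16 − 8·10] + [8·9 − 18·16] + [18·(-16) − 0·9]| = 584, so the area is 292.
Along each edge there are gcd(|Δx|,|Δy|)+1 lattice points, so counting each shared vertex once the boundary has gcd(0,26) + gcd(8,6) + gcd(10,7) + gcd(18,25) = 26+2+1+1 = 30.
Scaling by 6 multiplies the area by 6² = 36 (so the new area is 10512) and multiplies the boundary lattice-point count by 6, giving 180.
By Pick's theorem, the interior count of the dilated polygon is 10512 − 180/2 + 1 = 10423.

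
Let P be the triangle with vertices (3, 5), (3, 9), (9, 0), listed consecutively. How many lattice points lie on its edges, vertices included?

Summing gcd(|Δx|,|Δy|) over the edges gives the boundary count: gcd(0,4) + gcd(6,9) + gcd(6,5) = 4+3+1 = 8.

8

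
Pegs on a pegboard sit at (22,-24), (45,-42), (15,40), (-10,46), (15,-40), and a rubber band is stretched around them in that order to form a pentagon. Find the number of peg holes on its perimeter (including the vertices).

6

Summing gcd(|Δx|,|Δy|) over the edges gives the boundary count: gcd(23,18) + gcd(30,82) + gcd(25,6) + gcd(25,86) + gcd(7,16) = 1+2+1+1+1 = 6.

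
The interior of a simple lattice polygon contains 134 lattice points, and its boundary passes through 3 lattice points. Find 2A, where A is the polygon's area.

Pick's theorem states A = I + B/2 − 1, so A = 134 + 3/2 − 1 = 269/2.
Hence 2A = 269.

269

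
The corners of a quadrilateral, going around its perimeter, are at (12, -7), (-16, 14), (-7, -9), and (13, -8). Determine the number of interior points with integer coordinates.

Using the shoelace formula, 2A = |(12·14 − (-16)·(-7)) + ((-16)·(-9) − (-7)·14) + ((-7)·(-8) − 13·(-9)) + (13·(-7) − 12·(-8))| = 476, so the area is 238.
The number of boundary lattice points is Σ gcd(|Δx|,|Δy|) = gcd(28,21) + gcd(9,23) + gcd(20,1) + gcd(1,1) = 7+1+1+1 = 10.
By Pick's theorem A = I + B/2 − 1, so I = 238 − 10/2 + 1 = 234.

234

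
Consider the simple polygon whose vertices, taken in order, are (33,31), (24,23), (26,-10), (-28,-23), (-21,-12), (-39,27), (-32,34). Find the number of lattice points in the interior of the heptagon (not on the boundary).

Using the shoelace formula, 2A = |(33·23 − 24·31) + (24·(-10) − 26·23) + (26·(-23) − (-28)·(-10)) + ((-28)·(-12) − (-21)·(-23)) + ((-21)·27 − (-39)·(-12)) + ((-39)·34 − (-32)·27) + ((-32)·31 − 33·34)| = 5459, so the area is 2729.5.
The number of boundary lattice points is Σ gcd(|Δx|,|Δy|) = gcd(9,8) + gcd(2,33) + gcd(54,13) + gcd(7,11) + gcd(18,39) + gcd(7,7) + gcd(65,3) = 1+1+1+1+3+7+1 = 15.
Pick's theorem gives I = A − B/2 + 1 = 2729.5 − 15/2 + 1 = 2723.

2723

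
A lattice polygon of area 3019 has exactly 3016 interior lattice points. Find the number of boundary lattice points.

Pick's theorem gives A = I + B/2 − 1, so B = 2(A − I + 1) = 2(3019 − 3016 + 1) = 8.

8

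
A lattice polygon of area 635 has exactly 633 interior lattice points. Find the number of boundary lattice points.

6

Pick's theorem gives A = I + B/2 − 1, so B = 2(A − I + 1) = 2(635 − 633 + 1) = 6.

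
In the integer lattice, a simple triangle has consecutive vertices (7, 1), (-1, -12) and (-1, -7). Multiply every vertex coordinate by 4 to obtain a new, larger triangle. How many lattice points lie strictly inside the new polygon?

The shoelace formula gives twice the area as |[7·(-12) − (-1)·1] + [(-1)·(-7) − (-1)·(-12)] + [(-1)·1 − 7·(-7)]| = 40, so the area is 20.
The number of boundary lattice points is Σ gcd(|Δx|,|Δy|) = gcd(8,13) + gcd(0,5) + gcd(8,8) = 1+5+8 = 14.
Scaling by 4 multiplies the area by 4² = 16 (so the new area is 320) and multiplies the boundary lattice-point count by 4, giving 56.
By Pick's theorem, the interior count of the dilated polygon is 320 − 56/2 + 1 = 293.

293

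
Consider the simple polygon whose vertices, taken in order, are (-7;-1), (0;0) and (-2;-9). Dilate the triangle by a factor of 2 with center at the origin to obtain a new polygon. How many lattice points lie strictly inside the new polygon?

120

By the shoelace formula, twice the signed area is |[(-7)·0 − 0·(-1)] + [0·(-9) − (-2)·0] + [(-2)·(-1) − (-7)·(-9)]| = 61, so the area is 30.5.
Along each edge there are gcd(|Δx|,|Δy|)+1 lattice points, so counting each shared vertex once the boundary has gcd(7,1) + gcd(2,9) + gcd(5,8) = 1+1+1 = 3.
Scaling by 2 multiplies the area by 2² = 4 (so the new area is 122) and multiplies the boundary lattice-point count by 2, giving 6.
By Pick's theorem, the interior count of the dilated polygon is 122 − 6/2 + 1 = 120.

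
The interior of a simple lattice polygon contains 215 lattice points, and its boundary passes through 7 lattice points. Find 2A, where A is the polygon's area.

Pick's theorem states A = I + B/2 − 1, so A = 215 + 7/2 − 1 = 435/2.
Hence 2A = 435.

435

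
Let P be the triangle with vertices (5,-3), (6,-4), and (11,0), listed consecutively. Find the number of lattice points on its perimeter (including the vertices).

The number of boundary lattice points is Σ gcd(|Δx|,|Δy|) = gcd(1,1) + gcd(5,4) + gcd(6,3) = 1+1+3 = 5.

5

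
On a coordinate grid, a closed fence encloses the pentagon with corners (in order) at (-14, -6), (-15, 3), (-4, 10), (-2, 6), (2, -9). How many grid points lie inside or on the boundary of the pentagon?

By the shoelace formula, twice the signed area is |[(-14)·3 − (-15)·(-6)] + [(-15)·10 − (-4)·3] + [(-4)·6 − (-2)·10] + [(-2)·(-9) − 2·6] + [2·(-6) − (-14)·(-9)]| = 406, so the area is 203.
Summing gcd(|Δx|,|Δy|) over the edges gives the boundary count: gcd(1,9) + gcd(11,7) + gcd(2,4) + gcd(4,15) + gcd(16,3) = 1+1+2+1+1 = 6.
Pick's theorem gives I = A − B/2 + 1 = 203 − 6/2 + 1 = 201, so the closed region contains I + B = 201 + 6 = 207 lattice points.

207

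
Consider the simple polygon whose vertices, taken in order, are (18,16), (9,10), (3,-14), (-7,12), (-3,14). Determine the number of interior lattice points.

266

The shoelace formula gives twice the area as |[18·10 − 9·16] + [9·(-14) − 3·10] + [3·12 − (-7)·(-14)] + [(-7)·14 − (-3)·12] + [(-3)·16 − 18·14]| = 544, so the area is 272.
The number of boundary lattice points is Σ gcd(|Δx|,|Δy|) = gcd(9,6) + gcd(6,24) + gcd(10,26) + gcd(4,2) + gcd(21,2) = 3+6+2+2+1 = 14.
Pick's theorem gives I = A − B/2 + 1 = 272 − 14/2 + 1 = 266.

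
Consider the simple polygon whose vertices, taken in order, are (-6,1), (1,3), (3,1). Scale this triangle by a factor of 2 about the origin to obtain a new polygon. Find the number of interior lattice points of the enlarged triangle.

By the shoelace formula, twice the signed area is |[(-6)·3 − 1·1] + [1·1 − 3·3] + [3·1 − (-6)·1]| = 18, so the area is 9.
The number of boundary lattice points is Σ gcd(|Δx|,|Δy|) = gcd(7,2) + gcd(2,2) + gcd(9,0) = 1+2+9 = 12.
Scaling by 2 multiplies the area by 2² = 4 (so the new area is 36) and multiplies the boundary lattice-point count by 2, giving 24.
By Pick's theorem, the interior count of the dilated polygon is 36 − 24/2 + 1 = 25.

25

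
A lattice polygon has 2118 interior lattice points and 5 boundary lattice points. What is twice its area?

4239

By Pick's theorem, A = I + B/2 − 1 = 2118 + 5/2 − 1 = 4239/2.
Hence 2A = 4239.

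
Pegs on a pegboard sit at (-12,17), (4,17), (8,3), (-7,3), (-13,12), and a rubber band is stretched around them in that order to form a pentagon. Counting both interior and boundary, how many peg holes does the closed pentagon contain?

256

The shoelace formula gives twice the area as |[(-12)·17 − 4·17] + [4·3 − 8·17] + [8·3 − (-7)·3] + [(-7)·12 − (-13)·3] + [(-13)·17 − (-12)·12]| = 473, so the area is 473/2.
The number of boundary lattice points is Σ gcd(|Δx|,|Δy|) = gcd(16,0) + gcd(4,14) + gcd(15,0) + gcd(6,9) + gcd(1,5) = 16+2+15+3+1 = 37.
Pick's theorem gives I = A − B/2 + 1 = 473/2 − 37/2 + 1 = 219, so the closed region contains I + B = 219 + 37 = 256 lattice points.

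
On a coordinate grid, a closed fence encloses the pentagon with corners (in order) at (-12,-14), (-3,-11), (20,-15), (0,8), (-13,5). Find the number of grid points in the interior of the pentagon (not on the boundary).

By the shoelace formula, twice the signed area is |((-12)·(-11) − (-3)·(-14)) + ((-3)·(-15) − 20·(-11)) + (20·8 − 0·(-15)) + (0·5 − (-13)·8) + ((-13)·(-14) − (-12)·5)| = 861, so the area is 430.5.
Summing gcd(|Δx|,|Δy|) over the edges gives the boundary count: gcd(9,3) + gcd(23,4) + gcd(20,23) + gcd(13,3) + gcd(1,19) = 3+1+1+1+1 = 7.
Pick's theorem gives I = A − B/2 + 1 = 430.5 − 7/2 + 1 = 428.

428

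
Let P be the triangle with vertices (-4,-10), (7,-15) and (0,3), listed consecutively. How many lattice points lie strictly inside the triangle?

The shoelace formula gives twice the area as |((-4)·(-15) − 7·(-10)) + (7·3 − 0·(-15)) + (0·(-10) − (-4)·3)| = 163, so the area is 163/2.
Summing gcd(|Δx|,|Δy|) over the edges gives the boundary count: gcd(11,5) + gcd(7,18) + gcd(4,13) = 1+1+1 = 3.
By Pick's theorem A = I + B/2 − 1, so I = 163/2 − 3/2 + 1 = 81.

81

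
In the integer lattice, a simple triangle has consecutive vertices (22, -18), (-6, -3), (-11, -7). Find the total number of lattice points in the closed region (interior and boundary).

101

By the shoelace formula, twice the signed area is |[22·(-3) − (-6)·(-18)] + [(-6)·(-7) − (-11)·(-3)] + [(-11)·(-18) − 22·(-7)]| = 187, so the area is 187/2.
Summing gcd(|Δx|,|Δy|) over the edges gives the boundary count: gcd(28,15) + gcd(5,4) + gcd(33,11) = 1+1+11 = 13.
Pick's theorem gives I = A − B/2 + 1 = 187/2 − 13/2 + 1 = 88, so the closed region contains I + B = 88 + 13 = 101 lattice points.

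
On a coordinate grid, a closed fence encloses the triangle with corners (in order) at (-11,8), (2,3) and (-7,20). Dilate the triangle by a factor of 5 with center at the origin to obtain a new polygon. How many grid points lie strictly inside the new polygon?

2186

Using the shoelace formula, 2A = |[(-11)·3 − 2·8] + [2·20 − (-7)·3] + [(-7)·8 − (-11)·20]| = 176, so the area is 88.
The number of boundary lattice points is Σ gcd(|Δx|,|Δy|) = gcd(13,5) + gcd(9,17) + gcd(4,12) = 1+1+4 = 6.
Scaling by 5 multiplies the area by 5² = 25 (so the new area is 2200) and multiplies the boundary lattice-point count by 5, giving 30.
By Pick's theorem, the interior count of the dilated polygon is 2200 − 30/2 + 1 = 2186.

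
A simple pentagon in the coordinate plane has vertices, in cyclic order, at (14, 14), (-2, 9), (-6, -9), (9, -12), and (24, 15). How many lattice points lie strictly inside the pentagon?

The shoelace formula gives twice the area as |(14·9 − (-2)·14) + ((-2)·(-9) − (-6)·9) + ((-6)·(-12) − 9·(-9)) + (9·15 − 24·(-12)) + (24·14 − 14·15)| = 928, so the area is 464.
Along each edge there are gcd(|Δx|,|Δy|)+1 lattice points, so counting each shared vertex once the boundary has gcd(16,5) + gcd(4,18) + gcd(15,3) + gcd(15,27) + gcd(10,1) = 1+2+3+3+1 = 10.
By Pick's theorem A = I + B/2 − 1, so I = 464 − 10/2 + 1 = 460.

460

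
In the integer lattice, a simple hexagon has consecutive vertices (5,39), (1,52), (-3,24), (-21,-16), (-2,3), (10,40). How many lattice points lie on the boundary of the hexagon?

28

Along each edge there are gcd(|Δx|,|Δy|)+1 lattice points, so counting each shared vertex once the boundary has gcd(4,13) + gcd(4,28) + gcd(18,40) + gcd(19,19) + gcd(12,37) + gcd(5,1) = 1+4+2+19+1+1 = 28.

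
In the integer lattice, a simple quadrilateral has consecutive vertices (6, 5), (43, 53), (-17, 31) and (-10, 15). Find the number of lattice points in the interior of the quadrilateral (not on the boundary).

By the shoelace formula, twice the signed area is |(6·53 − 43·5) + (43·31 − (-17)·53) + ((-17)·15 − (-10)·31) + ((-10)·5 − 6·15)| = 2252, so the area is 1126.
Summing gcd(|Δx|,|Δy|) over the edges gives the boundary count: gcd(37,48) + gcd(60,22) + gcd(7,16) + gcd(16,10) = 1+2+1+2 = 6.
Pick's theorem gives I = A − B/2 + 1 = 1126 − 6/2 + 1 = 1124.

1124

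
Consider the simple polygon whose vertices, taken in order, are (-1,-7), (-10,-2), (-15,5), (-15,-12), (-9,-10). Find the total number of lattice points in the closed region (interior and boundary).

113

Using the shoelace formula, 2A = |[(-1)·(-2) − (-10)·(-7)] + [(-10)·5 − (-15)·(-2)] + [(-15)·(-12) − (-15)·5] + [(-15)·(-10) − (-9)·(-12)] + [(-9)·(-7) − (-1)·(-10)]| = 202, so the area is 101.
Along each edge there are gcd(|Δx|,|Δy|)+1 lattice points, so counting each shared vertex once the boundary has gcd(9,5) + gcd(5,7) + gcd(0,17) + gcd(6,2) + gcd(8,3) = 1+1+17+2+1 = 22.
Pick's theorem gives I = A − B/2 + 1 = 101 − 22/2 + 1 = 91, so the closed region contains I + B = 91 + 22 = 113 lattice points.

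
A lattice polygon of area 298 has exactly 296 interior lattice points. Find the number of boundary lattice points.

Pick's theorem gives A = I + B/2 − 1, so B = 2(A − I + 1) = 2(298 − 296 + 1) = 6.

6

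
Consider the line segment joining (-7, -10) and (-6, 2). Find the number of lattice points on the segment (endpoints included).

2

The number of lattice points on a segment between lattice points is gcd(|Δx|,|Δy|) + 1 = gcd(1,12) + 1 = 1 + 1 = 2.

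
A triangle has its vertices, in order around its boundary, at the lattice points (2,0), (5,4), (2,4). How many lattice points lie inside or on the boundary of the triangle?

11

By the shoelace formula, twice the signed area is |(2·4 − 5·0) + (5·4 − 2·4) + (2·0 − 2·4)| = 12, so the area is 6.
The number of boundary lattice points is Σ gcd(|Δx|,|Δy|) = gcd(3,4) + gcd(3,0) + gcd(0,4) = 1+3+4 = 8.
Pick's theorem gives I = A − B/2 + 1 = 6 − 8/2 + 1 = 3, so the closed region contains I + B = 3 + 8 = 11 lattice points.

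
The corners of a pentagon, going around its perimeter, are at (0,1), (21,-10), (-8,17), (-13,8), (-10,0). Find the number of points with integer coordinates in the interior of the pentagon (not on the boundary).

240

Using the shoelace formula, 2A = |(0·(-10) − 21·1) + (21·17 − (-8)·(-10)) + ((-8)·8 − (-13)·17) + ((-13)·0 − (-10)·8) + ((-10)·1 − 0·0)| = 483, so the area is 483/2.
Along each edge there are gcd(|Δx|,|Δy|)+1 lattice points, so counting each shared vertex once the boundary has gcd(21,11) + gcd(29,27) + gcd(5,9) + gcd(3,8) + gcd(10,1) = 1+1+1+1+1 = 5.
Pick's theorem gives I = A − B/2 + 1 = 483/2 − 5/2 + 1 = 240.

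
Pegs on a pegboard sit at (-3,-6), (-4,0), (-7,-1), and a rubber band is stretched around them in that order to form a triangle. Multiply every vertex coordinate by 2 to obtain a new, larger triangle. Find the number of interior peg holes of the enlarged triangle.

Using the shoelace formula, 2A = |((-3)·0 − (-4)·(-6)) + ((-4)·(-1) − (-7)·0) + ((-7)·(-6) − (-3)·(-1))| = 19, so the area is 19/2.
The number of boundary lattice points is Σ gcd(|Δx|,|Δy|) = gcd(1,6) + gcd(3,1) + gcd(4,5) = 1+1+1 = 3.
Scaling by 2 multiplies the area by 2² = 4 (so the new area is 38) and multiplies the boundary lattice-point count by 2, giving 6.
By Pick's theorem, the interior count of the dilated polygon is 38 − 6/2 + 1 = 36.

36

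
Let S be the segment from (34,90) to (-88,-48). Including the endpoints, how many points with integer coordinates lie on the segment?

3

The number of lattice points on a segment between lattice points is gcd(|Δx|,|Δy|) + 1 = gcd(122,138) + 1 = 2 + 1 = 3.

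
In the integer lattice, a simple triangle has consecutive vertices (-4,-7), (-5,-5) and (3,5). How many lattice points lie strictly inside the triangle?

12

Using the shoelace formula, 2A = |[(-4)·(-5) − (-5)·(-7)] + [(-5)·5 − 3·(-5)] + [3·(-7) − (-4)·5]| = 26, so the area is 13.
Summing gcd(|Δx|,|Δy|) over the edges gives the boundary count: gcd(1,2) + gcd(8,10) + gcd(7,12) = 1+2+1 = 4.
Pick's theorem gives I = A − B/2 + 1 = 13 − 4/2 + 1 = 12.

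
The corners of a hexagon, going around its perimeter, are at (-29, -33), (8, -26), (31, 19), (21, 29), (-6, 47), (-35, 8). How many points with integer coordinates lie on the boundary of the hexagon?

23

Summing gcd(|Δx|,|Δy|) over the edges gives the boundary count: gcd(37,7) + gcd(23,45) + gcd(10,10) + gcd(27,18) + gcd(29,39) + gcd(6,41) = 1+1+10+9+1+1 = 23.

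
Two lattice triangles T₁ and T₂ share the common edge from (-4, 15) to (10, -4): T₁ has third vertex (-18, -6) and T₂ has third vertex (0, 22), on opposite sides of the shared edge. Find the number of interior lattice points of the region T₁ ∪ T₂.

362

The union is the simple quadrilateral with vertices (-4, 15), (-18, -6), (10, -4), (0, 22) in order.
The shoelace formula gives twice the area as |[(-4)·(-6) − (-18)·15] + [(-18)·(-4) − 10·(-6)] + [10·22 − 0·(-4)] + [0·15 − (-4)·22]| = 734, so the area is 367.
The number of boundary lattice points is Σ gcd(|Δx|,|Δy|) = gcd(14,21) + gcd(28,2) + gcd(10,26) + gcd(4,7) = 7+2+2+1 = 12.
By Pick's theorem I = A − B/2 + 1 = 367 − 12/2 + 1 = 362.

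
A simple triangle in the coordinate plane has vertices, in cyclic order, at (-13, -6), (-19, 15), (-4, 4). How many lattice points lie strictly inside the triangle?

123

By the shoelace formula, twice the signed area is |[(-13)·15 − (-19)·(-6)] + [(-19)·4 − (-4)·15] + [(-4)·(-6) − (-13)·4]| = 249, so the area is 249/2.
Along each edge there are gcd(|Δx|,|Δy|)+1 lattice points, so counting each shared vertex once the boundary has gcd(6,21) + gcd(15,11) + gcd(9,10) = 3+1+1 = 5.
By Pick's theorem A = I + B/2 − 1, so I = 249/2 − 5/2 + 1 = 123.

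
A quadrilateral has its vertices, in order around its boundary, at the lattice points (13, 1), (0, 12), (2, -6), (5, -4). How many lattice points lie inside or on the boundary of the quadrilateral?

109

The shoelace formula gives twice the area as |[13·12 − 0·1] + [0·(-6) − 2·12] + [2·(-4) − 5·(-6)] + [5·1 − 13·(-4)]| = 211, so the area is 211/2.
The number of boundary lattice points is Σ gcd(|Δx|,|Δy|) = gcd(13,11) + gcd(2,18) + gcd(3,2) + gcd(8,5) = 1+2+1+1 = 5.
Pick's theorem gives I = A − B/2 + 1 = 211/2 − 5/2 + 1 = 104, so the closed region contains I + B = 104 + 5 = 109 lattice points.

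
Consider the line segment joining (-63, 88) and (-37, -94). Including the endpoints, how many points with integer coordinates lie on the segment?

27

The number of lattice points on a segment between lattice points is gcd(|Δx|,|Δy|) + 1 = gcd(26,182) + 1 = 26 + 1 = 27.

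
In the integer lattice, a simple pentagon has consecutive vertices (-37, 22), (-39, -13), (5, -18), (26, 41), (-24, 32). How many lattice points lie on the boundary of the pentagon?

5

Along each edge there are gcd(|Δx|,|Δy|)+1 lattice points, so counting each shared vertex once the boundary has gcd(2,35) + gcd(44,5) + gcd(21,59) + gcd(50,9) + gcd(13,10) = 1+1+1+1+1 = 5.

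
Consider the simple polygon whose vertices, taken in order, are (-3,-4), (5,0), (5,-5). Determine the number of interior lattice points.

16

By the shoelace formula, twice the signed area is |[(-3)·0 − 5·(-4)] + [5·(-5) − 5·0] + [5·(-4) − (-3)·(-5)]| = 40, so the area is 20.
The number of boundary lattice points is Σ gcd(|Δx|,|Δy|) = gcd(8,4) + gcd(0,5) + gcd(8,1) = 4+5+1 = 10.
Pick's theorem gives I = A − B/2 + 1 = 20 − 10/2 + 1 = 16.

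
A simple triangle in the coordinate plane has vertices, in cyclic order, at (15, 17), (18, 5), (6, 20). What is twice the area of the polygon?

99

The shoelace formula gives twice the area as |(15·5 − 18·17) + (18·20 − 6·5) + (6·17 − 15·20)| = 99, so the area is 99/2.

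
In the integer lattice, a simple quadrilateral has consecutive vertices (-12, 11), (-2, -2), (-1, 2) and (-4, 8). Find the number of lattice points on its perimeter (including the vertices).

6

The number of boundary lattice points is Σ gcd(|Δx|,|Δy|) = gcd(10,13) + gcd(1,4) + gcd(3,6) + gcd(8,3) = 1+1+3+1 = 6.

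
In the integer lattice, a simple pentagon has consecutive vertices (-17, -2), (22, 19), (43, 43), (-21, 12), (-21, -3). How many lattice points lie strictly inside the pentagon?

777

Using the shoelace formula, 2A = |((-17)·19 − 22·(-2)) + (22·43 − 43·19) + (43·12 − (-21)·43) + ((-21)·(-3) − (-21)·12) + ((-21)·(-2) − (-17)·(-3))| = 1575, so the area is 787.5.
Summing gcd(|Δx|,|Δy|) over the edges gives the boundary count: gcd(39,21) + gcd(21,24) + gcd(64,31) + gcd(0,15) + gcd(4,1) = 3+3+1+15+1 = 23.
Pick's theorem gives I = A − B/2 + 1 = 787.5 − 23/2 + 1 = 777.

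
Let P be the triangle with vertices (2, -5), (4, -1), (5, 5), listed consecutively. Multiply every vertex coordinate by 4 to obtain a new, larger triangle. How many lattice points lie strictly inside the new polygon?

57

Using the shoelace formula, 2A = |[2·(-1) − 4·(-5)] + [4·5 − 5·(-1)] + [5·(-5) − 2·5]| = 8, so the area is 4.
Summing gcd(|Δx|,|Δy|) over the edges gives the boundary count: gcd(2,4) + gcd(1,6) + gcd(3,10) = 2+1+1 = 4.
Scaling by 4 multiplies the area by 4² = 16 (so the new area is 64) and multiplies the boundary lattice-point count by 4, giving 16.
By Pick's theorem, the interior count of the dilated polygon is 64 − 16/2 + 1 = 57.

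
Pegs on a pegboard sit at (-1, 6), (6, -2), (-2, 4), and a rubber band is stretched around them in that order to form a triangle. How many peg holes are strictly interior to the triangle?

Using the shoelace formula, 2A = |[(-1)·(-2) − 6·6] + [6·4 − (-2)·(-2)] + [(-2)·6 − (-1)·4]| = 22, so the area is 11.
Along each edge there are gcd(|Δx|,|Δy|)+1 lattice points, so counting each shared vertex once the boundary has gcd(7,8) + gcd(8,6) + gcd(1,2) = 1+2+1 = 4.
Pick's theorem gives I = A − B/2 + 1 = 11 − 4/2 + 1 = 10.

10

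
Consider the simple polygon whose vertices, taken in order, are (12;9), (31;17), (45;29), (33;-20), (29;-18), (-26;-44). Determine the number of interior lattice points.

1628

By the shoelace formula, twice the signed area is |[12·17 − 31·9] + [31·29 − 45·17] + [45·(-20) − 33·29] + [33·(-18) − 29·(-20)] + [29·(-44) − (-26)·(-18)] + [(-26)·9 − 12·(-44)]| = 3262, so the area is 1631.
Along each edge there are gcd(|Δx|,|Δy|)+1 lattice points, so counting each shared vertex once the boundary has gcd(19,8) + gcd(14,12) + gcd(12,49) + gcd(4,2) + gcd(55,26) + gcd(38,53) = 1+2+1+2+1+1 = 8.
Pick's theorem gives I = A − B/2 + 1 = 1631 − 8/2 + 1 = 1628.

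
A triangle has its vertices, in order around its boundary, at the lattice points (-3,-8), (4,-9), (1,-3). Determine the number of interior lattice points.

18

Using the shoelace formula, 2A = |((-3)·(-9) − 4·(-8)) + (4·(-3) − 1·(-9)) + (1·(-8) − (-3)·(-3))| = 39, so the area is 39/2.
The number of boundary lattice points is Σ gcd(|Δx|,|Δy|) = gcd(7,1) + gcd(3,6) + gcd(4,5) = 1+3+1 = 5.
By Pick's theorem A = I + B/2 − 1, so I = 39/2 − 5/2 + 1 = 18.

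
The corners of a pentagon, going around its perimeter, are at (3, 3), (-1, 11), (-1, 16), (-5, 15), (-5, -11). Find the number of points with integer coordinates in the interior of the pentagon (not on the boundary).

Using the shoelace formula, 2A = |(3·11 − (-1)·3) + ((-1)·16 − (-1)·11) + ((-1)·15 − (-5)·16) + ((-5)·(-11) − (-5)·15) + ((-5)·3 − 3·(-11))| = 244, so the area is 122.
Summing gcd(|Δx|,|Δy|) over the edges gives the boundary count: gcd(4,8) + gcd(0,5) + gcd(4,1) + gcd(0,26) + gcd(8,14) = 4+5+1+26+2 = 38.
By Pick's theorem A = I + B/2 − 1, so I = 122 − 38/2 + 1 = 104.

104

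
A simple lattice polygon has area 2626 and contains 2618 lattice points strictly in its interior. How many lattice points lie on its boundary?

18

Pick's theorem gives A = I + B/2 − 1, so B = 2(A − I + 1) = 2(2626 − 2618 + 1) = 18.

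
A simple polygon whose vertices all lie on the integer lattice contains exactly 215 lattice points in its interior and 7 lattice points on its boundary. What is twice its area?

By Pick's theorem, A = I + B/2 − 1 = 215 + 7/2 − 1 = 435/2.
Hence 2A = 435.

435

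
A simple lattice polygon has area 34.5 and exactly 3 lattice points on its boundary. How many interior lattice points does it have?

Pick's theorem A = I + B/2 − 1 rearranges to I = A − B/2 + 1 = 34.5 − 3/2 + 1 = 34.

34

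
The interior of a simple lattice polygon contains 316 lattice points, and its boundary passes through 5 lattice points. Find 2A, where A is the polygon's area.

635

By Pick's theorem, A = I + B/2 − 1 = 316 + 5/2 − 1 = 635/2.
Hence 2A = 635.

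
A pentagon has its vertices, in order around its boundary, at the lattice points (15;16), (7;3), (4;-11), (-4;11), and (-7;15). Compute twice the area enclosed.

476

By the shoelace formula, twice the signed area is |(15·3 − 7·16) + (7·(-11) − 4·3) + (4·11 − (-4)·(-11)) + ((-4)·15 − (-7)·11) + ((-7)·16 − 15·15)| = 476, so the area is 238.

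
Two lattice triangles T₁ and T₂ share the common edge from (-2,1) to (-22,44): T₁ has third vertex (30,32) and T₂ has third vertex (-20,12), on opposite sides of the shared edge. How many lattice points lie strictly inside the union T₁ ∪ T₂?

1272

The union is the simple quadrilateral with vertices (-2,1), (30,32), (-22,44), (-20,12) in order.
Using the shoelace formula, 2A = |((-2)·32 − 30·1) + (30·44 − (-22)·32) + ((-22)·12 − (-20)·44) + ((-20)·1 − (-2)·12)| = 2550, so the area is 1275.
The number of boundary lattice points is Σ gcd(|Δx|,|Δy|) = gcd(32,31) + gcd(52,12) + gcd(2,32) + gcd(18,11) = 1+4+2+1 = 8.
By Pick's theorem I = A − B/2 + 1 = 1275 − 8/2 + 1 = 1272.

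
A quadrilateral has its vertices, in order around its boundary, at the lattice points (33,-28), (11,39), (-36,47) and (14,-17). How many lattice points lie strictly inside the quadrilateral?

By the shoelace formula, twice the signed area is |(33·39 − 11·(-28)) + (11·47 − (-36)·39) + ((-36)·(-17) − 14·47) + (14·(-28) − 33·(-17))| = 3639, so the area is 1819.5.
The number of boundary lattice points is Σ gcd(|Δx|,|Δy|) = gcd(22,67) + gcd(47,8) + gcd(50,64) + gcd(19,11) = 1+1+2+1 = 5.
Pick's theorem gives I = A − B/2 + 1 = 1819.5 − 5/2 + 1 = 1818.

1818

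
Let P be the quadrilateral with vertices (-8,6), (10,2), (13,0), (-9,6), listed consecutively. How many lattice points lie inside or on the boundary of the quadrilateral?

19

The shoelace formula gives twice the area as |((-8)·2 − 10·6) + (10·0 − 13·2) + (13·6 − (-9)·0) + ((-9)·6 − (-8)·6)| = 30, so the area is 15.
Summing gcd(|Δx|,|Δy|) over the edges gives the boundary count: gcd(18,4) + gcd(3,2) + gcd(22,6) + gcd(1,0) = 2+1+2+1 = 6.
Pick's theorem gives I = A − B/2 + 1 = 15 − 6/2 + 1 = 13, so the closed region contains I + B = 13 + 6 = 19 lattice points.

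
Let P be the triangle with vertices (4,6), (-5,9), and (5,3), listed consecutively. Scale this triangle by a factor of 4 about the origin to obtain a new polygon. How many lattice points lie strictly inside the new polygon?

The shoelace formula gives twice the area as |(4·9 − (-5)·6) + ((-5)·3 − 5·9) + (5·6 − 4·3)| = 24, so the area is 12.
Summing gcd(|Δx|,|Δy|) over the edges gives the boundary count: gcd(9,3) + gcd(10,6) + gcd(1,3) = 3+2+1 = 6.
Scaling by 4 multiplies the area by 4² = 16 (so the new area is 192) and multiplies the boundary lattice-point count by 4, giving 24.
By Pick's theorem, the interior count of the dilated polygon is 192 − 24/2 + 1 = 181.

181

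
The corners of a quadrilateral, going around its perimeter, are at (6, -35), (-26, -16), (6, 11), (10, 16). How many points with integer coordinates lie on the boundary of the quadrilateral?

Along each edge there are gcd(|Δx|,|Δy|)+1 lattice points, so counting each shared vertex once the boundary has gcd(32,19) + gcd(32,27) + gcd(4,5) + gcd(4,51) = 1+1+1+1 = 4.

4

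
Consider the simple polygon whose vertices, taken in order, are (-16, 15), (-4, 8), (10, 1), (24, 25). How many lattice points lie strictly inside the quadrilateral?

408

Using the shoelace formula, 2A = |[(-16)·8 − (-4)·15] + [(-4)·1 − 10·8] + [10·25 − 24·1] + [24·15 − (-16)·25]| = 834, so the area is 417.
The number of boundary lattice points is Σ gcd(|Δx|,|Δy|) = gcd(12,7) + gcd(14,7) + gcd(14,24) + gcd(40,10) = 1+7+2+10 = 20.
By Pick's theorem A = I + B/2 − 1, so I = 417 − 20/2 + 1 = 408.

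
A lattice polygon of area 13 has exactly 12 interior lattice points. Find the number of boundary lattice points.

Pick's theorem gives A = I + B/2 − 1, so B = 2(A − I + 1) = 2(13 − 12 + 1) = 4.

4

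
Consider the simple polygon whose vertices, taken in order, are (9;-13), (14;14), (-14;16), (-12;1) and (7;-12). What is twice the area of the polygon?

Using the shoelace formula, 2A = |(9·14 − 14·(-13)) + (14·16 − (-14)·14) + ((-14)·1 − (-12)·16) + ((-12)·(-12) − 7·1) + (7·(-13) − 9·(-12))| = 1060, so the area is 530.

1060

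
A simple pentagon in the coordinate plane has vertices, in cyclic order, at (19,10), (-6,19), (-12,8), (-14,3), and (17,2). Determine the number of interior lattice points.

The shoelace formula gives twice the area as |[19·19 − (-6)·10] + [(-6)·8 − (-12)·19] + [(-12)·3 − (-14)·8] + [(-14)·2 − 17·3] + [17·10 − 19·2]| = 730, so the area is 365.
Summing gcd(|Δx|,|Δy|) over the edges gives the boundary count: gcd(25,9) + gcd(6,11) + gcd(2,5) + gcd(31,1) + gcd(2,8) = 1+1+1+1+2 = 6.
By Pick's theorem A = I + B/2 − 1, so I = 365 − 6/2 + 1 = 363.

363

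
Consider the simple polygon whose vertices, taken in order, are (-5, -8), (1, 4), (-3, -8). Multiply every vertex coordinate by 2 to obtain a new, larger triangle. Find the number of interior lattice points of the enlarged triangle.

37

Using the shoelace formula, 2A = |[(-5)·4 − 1·(-8)] + [1·(-8) − (-3)·4] + [(-3)·(-8) − (-5)·(-8)]| = 24, so the area is 12.
Summing gcd(|Δx|,|Δy|) over the edges gives the boundary count: gcd(6,12) + gcd(4,12) + gcd(2,0) = 6+4+2 = 12.
Scaling by 2 multiplies the area by 2² = 4 (so the new area is 48) and multiplies the boundary lattice-point count by 2, giving 24.
By Pick's theorem, the interior count of the dilated polygon is 48 − 24/2 + 1 = 37.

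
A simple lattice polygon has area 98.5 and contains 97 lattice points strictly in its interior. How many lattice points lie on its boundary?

5

Pick's theorem gives A = I + B/2 − 1, so B = 2(A − I + 1) = 2(98.5 − 97 + 1) = 5.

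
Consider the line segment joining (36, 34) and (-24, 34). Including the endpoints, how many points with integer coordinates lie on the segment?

61

The number of lattice points on a segment between lattice points is gcd(|Δx|,|Δy|) + 1 = gcd(60,0) + 1 = 60 + 1 = 61.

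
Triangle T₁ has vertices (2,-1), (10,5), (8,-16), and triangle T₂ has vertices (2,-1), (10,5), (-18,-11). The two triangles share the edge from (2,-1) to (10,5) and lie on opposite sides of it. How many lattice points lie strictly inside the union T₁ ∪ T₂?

The union is the simple quadrilateral with vertices (2,-1), (8,-16), (10,5), (-18,-11) in order.
The shoelace formula gives twice the area as |(2·(-16) − 8·(-1)) + (8·5 − 10·(-16)) + (10·(-11) − (-18)·5) + ((-18)·(-1) − 2·(-11))| = 196, so the area is 98.
Along each edge there are gcd(|Δx|,|Δy|)+1 lattice points, so counting each shared vertex once the boundary has gcd(6,15) + gcd(2,21) + gcd(28,16) + gcd(20,10) = 3+1+4+10 = 18.
By Pick's theorem I = A − B/2 + 1 = 98 − 18/2 + 1 = 90.

90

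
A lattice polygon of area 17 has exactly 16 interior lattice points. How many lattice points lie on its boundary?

Pick's theorem gives A = I + B/2 − 1, so B = 2(A − I + 1) = 2(17 − 16 + 1) = 4.

4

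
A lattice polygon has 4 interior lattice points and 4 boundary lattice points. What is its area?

By Pick's theorem, A = I + B/2 − 1 = 4 + 4/2 − 1 = 5.

5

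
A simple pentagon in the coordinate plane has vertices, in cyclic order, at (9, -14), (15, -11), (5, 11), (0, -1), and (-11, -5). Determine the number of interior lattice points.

The shoelace formula gives twice the area as |(9·(-11) − 15·(-14)) + (15·11 − 5·(-11)) + (5·(-1) − 0·11) + (0·(-5) − (-11)·(-1)) + ((-11)·(-14) − 9·(-5))| = 514, so the area is 257.
The number of boundary lattice points is Σ gcd(|Δx|,|Δy|) = gcd(6,3) + gcd(10,22) + gcd(5,12) + gcd(11,4) + gcd(20,9) = 3+2+1+1+1 = 8.
By Pick's theorem A = I + B/2 − 1, so I = 257 − 8/2 + 1 = 254.

254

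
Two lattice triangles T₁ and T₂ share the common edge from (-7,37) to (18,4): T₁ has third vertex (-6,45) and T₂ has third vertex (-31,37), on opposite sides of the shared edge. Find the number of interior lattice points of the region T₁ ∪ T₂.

500

The union is the simple quadrilateral with vertices (-7,37), (-6,45), (18,4), (-31,37) in order.
By the shoelace formula, twice the signed area is |[(-7)·45 − (-6)·37] + [(-6)·4 − 18·45] + [18·37 − (-31)·4] + [(-31)·37 − (-7)·37]| = 1025, so the area is 512.5.
The number of boundary lattice points is Σ gcd(|Δx|,|Δy|) = gcd(1,8) + gcd(24,41) + gcd(49,33) + gcd(24,0) = 1+1+1+24 = 27.
By Pick's theorem I = A − B/2 + 1 = 512.5 − 27/2 + 1 = 500.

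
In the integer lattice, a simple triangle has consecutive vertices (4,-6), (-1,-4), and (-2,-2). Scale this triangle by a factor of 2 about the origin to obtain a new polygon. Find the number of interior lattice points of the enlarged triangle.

The shoelace formula gives twice the area as |[4·(-4) − (-1)·(-6)] + [(-1)·(-2) − (-2)·(-4)] + [(-2)·(-6) − 4·(-2)]| = 8, so the area is 4.
Summing gcd(|Δx|,|Δy|) over the edges gives the boundary count: gcd(5,2) + gcd(1,2) + gcd(6,4) = 1+1+2 = 4.
Scaling by 2 multiplies the area by 2² = 4 (so the new area is 16) and multiplies the boundary lattice-point count by 2, giving 8.
By Pick's theorem, the interior count of the dilated polygon is 16 − 8/2 + 1 = 13.

13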